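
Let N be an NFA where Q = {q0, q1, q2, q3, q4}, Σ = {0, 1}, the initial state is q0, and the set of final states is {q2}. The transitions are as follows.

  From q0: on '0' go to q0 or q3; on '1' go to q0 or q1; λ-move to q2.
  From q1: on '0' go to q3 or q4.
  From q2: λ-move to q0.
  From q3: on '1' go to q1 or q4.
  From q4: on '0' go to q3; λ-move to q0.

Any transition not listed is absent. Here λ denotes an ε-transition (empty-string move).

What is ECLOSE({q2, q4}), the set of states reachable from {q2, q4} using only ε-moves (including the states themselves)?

{q0, q2, q4}

Begin with {q2, q4}.
ε-move q4 → q0; add q0.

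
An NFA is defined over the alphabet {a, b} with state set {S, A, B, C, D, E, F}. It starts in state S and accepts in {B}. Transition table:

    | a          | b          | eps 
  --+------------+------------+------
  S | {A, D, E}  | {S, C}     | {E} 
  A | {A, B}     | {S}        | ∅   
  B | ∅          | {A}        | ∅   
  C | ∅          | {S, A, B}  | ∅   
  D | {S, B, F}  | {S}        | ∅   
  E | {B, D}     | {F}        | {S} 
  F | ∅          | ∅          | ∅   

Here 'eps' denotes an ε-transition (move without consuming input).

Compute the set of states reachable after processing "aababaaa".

Start: ε-closure({S}) = {S, E}.
Read 'a': {S, E} → {S, A, B, D, E}.
Read 'a': {S, A, B, D, E} → {S, A, B, D, E, F}.
Read 'b': {S, A, B, D, E, F} → {S, A, C, E, F}.
Read 'a': {S, A, C, E, F} → {S, A, B, D, E}.
Read 'b': {S, A, B, D, E} → {S, A, C, E, F}.
Read 'a': {S, A, C, E, F} → {S, A, B, D, E}.
Read 'a': {S, A, B, D, E} → {S, A, B, D, E, F}.
Read 'a': {S, A, B, D, E, F} → {S, A, B, D, E, F}.

{S, A, B, D, E, F}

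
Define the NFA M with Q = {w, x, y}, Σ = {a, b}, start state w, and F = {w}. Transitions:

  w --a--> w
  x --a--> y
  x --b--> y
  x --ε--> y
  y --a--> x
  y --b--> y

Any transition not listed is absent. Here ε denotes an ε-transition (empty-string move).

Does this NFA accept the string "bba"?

No

Start in {w}.
Read 'b': {w} → ∅.
The set is empty and remains empty for the remaining 2 symbols.
The final set ∅ contains no accepting state.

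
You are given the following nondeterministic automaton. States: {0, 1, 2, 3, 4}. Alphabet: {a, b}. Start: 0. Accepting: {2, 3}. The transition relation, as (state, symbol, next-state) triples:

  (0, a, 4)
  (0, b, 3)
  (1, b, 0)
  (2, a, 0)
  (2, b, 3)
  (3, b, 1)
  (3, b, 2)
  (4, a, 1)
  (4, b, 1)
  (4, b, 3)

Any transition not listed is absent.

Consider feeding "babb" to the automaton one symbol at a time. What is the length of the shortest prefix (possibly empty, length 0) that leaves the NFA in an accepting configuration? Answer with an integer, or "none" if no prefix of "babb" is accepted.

1

Start in {0}.
Read 'b': {0} → {3}.
None of the earlier sets intersect F, but {3} does.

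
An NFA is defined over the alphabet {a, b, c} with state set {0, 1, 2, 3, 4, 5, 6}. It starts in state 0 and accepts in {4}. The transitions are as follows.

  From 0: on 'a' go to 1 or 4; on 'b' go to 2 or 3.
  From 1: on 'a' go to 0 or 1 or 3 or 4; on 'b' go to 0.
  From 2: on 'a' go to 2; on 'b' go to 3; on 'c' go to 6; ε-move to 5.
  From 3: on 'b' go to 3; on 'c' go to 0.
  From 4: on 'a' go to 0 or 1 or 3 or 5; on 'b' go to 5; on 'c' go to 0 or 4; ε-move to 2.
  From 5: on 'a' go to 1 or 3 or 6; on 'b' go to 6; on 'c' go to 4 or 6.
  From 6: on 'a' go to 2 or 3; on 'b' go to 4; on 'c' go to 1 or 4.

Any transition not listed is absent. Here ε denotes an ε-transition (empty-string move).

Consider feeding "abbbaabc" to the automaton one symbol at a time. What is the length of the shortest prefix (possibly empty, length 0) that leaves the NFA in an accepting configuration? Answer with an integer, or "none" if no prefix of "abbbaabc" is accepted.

Start in {0}.
Read 'a': 0→{1, 4}; union {1, 4}; ε-closure = {1, 2, 4, 5}.
None of the earlier sets intersect F, but {1, 2, 4, 5} does.

1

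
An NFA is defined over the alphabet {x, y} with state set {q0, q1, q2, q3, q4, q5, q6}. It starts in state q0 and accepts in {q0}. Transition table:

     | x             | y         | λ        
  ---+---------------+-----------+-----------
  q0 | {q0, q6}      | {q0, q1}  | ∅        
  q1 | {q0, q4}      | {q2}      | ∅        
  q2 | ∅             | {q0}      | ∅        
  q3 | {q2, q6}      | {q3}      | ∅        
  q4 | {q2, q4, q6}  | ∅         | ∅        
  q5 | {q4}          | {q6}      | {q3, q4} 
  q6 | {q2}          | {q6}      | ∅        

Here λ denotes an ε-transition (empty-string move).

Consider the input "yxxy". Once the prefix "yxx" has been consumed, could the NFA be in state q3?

No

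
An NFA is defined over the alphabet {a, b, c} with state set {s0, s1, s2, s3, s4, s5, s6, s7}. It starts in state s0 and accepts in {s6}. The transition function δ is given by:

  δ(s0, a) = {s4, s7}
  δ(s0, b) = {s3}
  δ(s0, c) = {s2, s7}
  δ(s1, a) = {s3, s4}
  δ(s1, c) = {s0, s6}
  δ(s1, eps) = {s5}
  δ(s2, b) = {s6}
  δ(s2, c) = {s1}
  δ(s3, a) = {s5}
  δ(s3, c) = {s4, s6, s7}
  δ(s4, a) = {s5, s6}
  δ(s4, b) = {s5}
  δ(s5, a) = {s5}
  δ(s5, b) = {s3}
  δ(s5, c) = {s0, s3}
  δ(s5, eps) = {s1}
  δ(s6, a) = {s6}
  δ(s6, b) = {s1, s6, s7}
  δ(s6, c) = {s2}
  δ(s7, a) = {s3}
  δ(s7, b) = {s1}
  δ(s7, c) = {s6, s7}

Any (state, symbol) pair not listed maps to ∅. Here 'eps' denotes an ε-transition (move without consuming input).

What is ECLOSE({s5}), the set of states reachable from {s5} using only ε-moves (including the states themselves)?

{s1, s5}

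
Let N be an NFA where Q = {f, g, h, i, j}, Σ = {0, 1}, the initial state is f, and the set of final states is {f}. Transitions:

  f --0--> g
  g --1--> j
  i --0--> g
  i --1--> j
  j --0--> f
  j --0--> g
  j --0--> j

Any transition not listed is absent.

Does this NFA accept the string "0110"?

No

Start in {f}.
Read '0': f→{g}; now {g}.
Read '1': g→{j}; now {j}.
Read '1': j→∅; now ∅.
The set is empty and remains empty for the remaining 1 symbol.
The final set ∅ contains no accepting state.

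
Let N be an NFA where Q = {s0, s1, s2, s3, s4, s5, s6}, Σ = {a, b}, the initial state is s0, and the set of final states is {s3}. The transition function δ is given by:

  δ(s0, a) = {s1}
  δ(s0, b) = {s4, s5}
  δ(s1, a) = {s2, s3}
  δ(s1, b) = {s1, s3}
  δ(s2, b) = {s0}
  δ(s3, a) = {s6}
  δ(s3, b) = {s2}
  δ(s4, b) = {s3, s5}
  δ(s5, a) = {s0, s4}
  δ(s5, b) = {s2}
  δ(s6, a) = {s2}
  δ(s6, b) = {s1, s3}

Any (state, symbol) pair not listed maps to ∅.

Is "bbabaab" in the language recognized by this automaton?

Yes

Start in {s0}.
Read 'b': s0→{s4, s5}; now {s4, s5}.
Read 'b': s4→{s3, s5}, s5→{s2}; now {s2, s3, s5}.
Read 'a': s2→∅, s3→{s6}, s5→{s0, s4}; now {s0, s4, s6}.
Read 'b': s0→{s4, s5}, s4→{s3, s5}, s6→{s1, s3}; now {s1, s3, s4, s5}.
Read 'a': s1→{s2, s3}, s3→{s6}, s4→∅, s5→{s0, s4}; now {s0, s2, s3, s4, s6}.
Read 'a': s0→{s1}, s2→∅, s3→{s6}, s4→∅, s6→{s2}; now {s1, s2, s6}.
Read 'b': s1→{s1, s3}, s2→{s0}, s6→{s1, s3}; now {s0, s1, s3}.
The final set {s0, s1, s3} contains the accepting state s3.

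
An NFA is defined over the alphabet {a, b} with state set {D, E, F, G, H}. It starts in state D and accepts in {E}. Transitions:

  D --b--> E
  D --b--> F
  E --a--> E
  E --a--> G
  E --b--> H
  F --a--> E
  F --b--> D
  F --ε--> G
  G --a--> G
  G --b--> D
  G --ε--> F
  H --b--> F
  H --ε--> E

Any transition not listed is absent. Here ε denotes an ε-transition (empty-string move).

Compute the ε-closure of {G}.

{F, G}

Begin with {G}.
ε-move G → F; add F.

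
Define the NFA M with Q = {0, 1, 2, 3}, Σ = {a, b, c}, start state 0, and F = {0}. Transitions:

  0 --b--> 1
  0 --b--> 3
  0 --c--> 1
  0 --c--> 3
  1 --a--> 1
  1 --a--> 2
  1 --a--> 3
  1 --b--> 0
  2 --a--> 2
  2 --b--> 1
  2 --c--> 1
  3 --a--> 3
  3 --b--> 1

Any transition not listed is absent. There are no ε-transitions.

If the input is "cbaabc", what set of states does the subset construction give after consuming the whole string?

{1, 3}

Start in {0}.
Read 'c': 0→{1, 3}; now {1, 3}.
Read 'b': 1→{0}, 3→{1}; now {0, 1}.
Read 'a': 0→∅, 1→{1, 2, 3}; now {1, 2, 3}.
Read 'a': 1→{1, 2, 3}, 2→{2}, 3→{3}; now {1, 2, 3}.
Read 'b': 1→{0}, 2→{1}, 3→{1}; now {0, 1}.
Read 'c': 0→{1, 3}, 1→∅; now {1, 3}.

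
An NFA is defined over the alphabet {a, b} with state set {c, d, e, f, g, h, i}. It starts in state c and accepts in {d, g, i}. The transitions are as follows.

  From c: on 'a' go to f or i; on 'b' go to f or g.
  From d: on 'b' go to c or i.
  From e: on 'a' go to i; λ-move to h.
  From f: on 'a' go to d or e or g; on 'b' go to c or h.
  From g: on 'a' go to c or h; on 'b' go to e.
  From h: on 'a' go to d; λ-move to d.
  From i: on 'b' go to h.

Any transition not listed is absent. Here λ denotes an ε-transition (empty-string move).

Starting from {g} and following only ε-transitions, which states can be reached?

Begin with {g}.
No ε-moves leave this set, so the closure equals the set itself.

{g}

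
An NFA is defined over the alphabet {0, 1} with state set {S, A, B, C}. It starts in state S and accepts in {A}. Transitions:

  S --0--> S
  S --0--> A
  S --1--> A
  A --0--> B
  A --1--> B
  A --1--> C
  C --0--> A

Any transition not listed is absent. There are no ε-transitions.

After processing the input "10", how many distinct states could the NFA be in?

1

Start in {S}.
Read '1': S→{A}; now {A}.
Read '0': A→{B}; now {B}.
That set has 1 state.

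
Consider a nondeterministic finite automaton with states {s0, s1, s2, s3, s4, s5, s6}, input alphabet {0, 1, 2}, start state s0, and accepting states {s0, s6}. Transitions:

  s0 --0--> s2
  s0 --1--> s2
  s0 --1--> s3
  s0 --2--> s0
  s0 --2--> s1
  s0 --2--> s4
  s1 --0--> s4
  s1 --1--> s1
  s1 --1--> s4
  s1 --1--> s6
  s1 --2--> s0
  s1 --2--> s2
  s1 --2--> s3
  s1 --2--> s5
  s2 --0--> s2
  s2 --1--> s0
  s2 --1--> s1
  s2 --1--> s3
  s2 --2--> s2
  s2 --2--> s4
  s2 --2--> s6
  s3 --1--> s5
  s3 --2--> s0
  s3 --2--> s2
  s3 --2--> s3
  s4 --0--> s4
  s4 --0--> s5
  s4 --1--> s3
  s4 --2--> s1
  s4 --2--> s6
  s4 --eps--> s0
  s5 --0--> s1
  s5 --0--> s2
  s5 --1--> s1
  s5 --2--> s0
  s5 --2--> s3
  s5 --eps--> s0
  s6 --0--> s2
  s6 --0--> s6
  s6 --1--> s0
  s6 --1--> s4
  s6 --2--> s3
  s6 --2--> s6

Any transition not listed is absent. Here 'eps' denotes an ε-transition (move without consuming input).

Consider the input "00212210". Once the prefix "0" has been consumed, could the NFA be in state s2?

Start in {s0}.
Read '0': s0→{s2}; now {s2}.
State s2 is in {s2}.

Yes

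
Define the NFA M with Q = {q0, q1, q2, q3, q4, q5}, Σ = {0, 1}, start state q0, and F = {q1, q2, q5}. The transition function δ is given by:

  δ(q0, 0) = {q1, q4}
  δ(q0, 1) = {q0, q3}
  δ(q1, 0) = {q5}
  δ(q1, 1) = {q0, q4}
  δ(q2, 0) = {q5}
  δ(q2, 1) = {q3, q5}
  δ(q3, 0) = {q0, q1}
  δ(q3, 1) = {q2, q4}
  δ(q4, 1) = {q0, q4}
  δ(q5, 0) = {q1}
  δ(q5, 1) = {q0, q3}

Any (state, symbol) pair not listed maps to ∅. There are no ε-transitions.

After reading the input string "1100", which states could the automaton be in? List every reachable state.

{q1, q4, q5}

Start in {q0}.
Read '1': {q0} → {q0, q3}.
Read '1': {q0, q3} → {q0, q2, q3, q4}.
Read '0': {q0, q2, q3, q4} → {q0, q1, q4, q5}.
Read '0': {q0, q1, q4, q5} → {q1, q4, q5}.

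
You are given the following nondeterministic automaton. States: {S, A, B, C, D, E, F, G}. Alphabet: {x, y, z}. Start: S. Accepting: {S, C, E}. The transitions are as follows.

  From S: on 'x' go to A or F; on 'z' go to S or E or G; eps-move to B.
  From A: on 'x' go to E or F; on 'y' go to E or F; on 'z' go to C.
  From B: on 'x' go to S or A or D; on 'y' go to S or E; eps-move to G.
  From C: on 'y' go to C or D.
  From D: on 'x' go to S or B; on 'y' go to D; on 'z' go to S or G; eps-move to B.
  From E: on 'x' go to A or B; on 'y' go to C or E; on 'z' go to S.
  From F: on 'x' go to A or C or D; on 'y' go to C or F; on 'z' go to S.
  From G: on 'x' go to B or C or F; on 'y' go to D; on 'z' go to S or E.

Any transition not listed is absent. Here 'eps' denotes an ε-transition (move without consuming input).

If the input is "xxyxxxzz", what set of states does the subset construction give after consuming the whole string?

Start: ε-closure({S}) = {S, B, G}.
Read 'x': {S, B, G} → {S, A, B, C, D, F, G}.
Read 'x': {S, A, B, C, D, F, G} → {S, A, B, C, D, E, F, G}.
Read 'y': {S, A, B, C, D, E, F, G} → {S, B, C, D, E, F, G}.
Read 'x': {S, B, C, D, E, F, G} → {S, A, B, C, D, F, G}.
Read 'x': {S, A, B, C, D, F, G} → {S, A, B, C, D, E, F, G}.
Read 'x': {S, A, B, C, D, E, F, G} → {S, A, B, C, D, E, F, G}.
Read 'z': {S, A, B, C, D, E, F, G} → {S, B, C, E, G}.
Read 'z': {S, B, C, E, G} → {S, B, E, G}.

{S, B, E, G}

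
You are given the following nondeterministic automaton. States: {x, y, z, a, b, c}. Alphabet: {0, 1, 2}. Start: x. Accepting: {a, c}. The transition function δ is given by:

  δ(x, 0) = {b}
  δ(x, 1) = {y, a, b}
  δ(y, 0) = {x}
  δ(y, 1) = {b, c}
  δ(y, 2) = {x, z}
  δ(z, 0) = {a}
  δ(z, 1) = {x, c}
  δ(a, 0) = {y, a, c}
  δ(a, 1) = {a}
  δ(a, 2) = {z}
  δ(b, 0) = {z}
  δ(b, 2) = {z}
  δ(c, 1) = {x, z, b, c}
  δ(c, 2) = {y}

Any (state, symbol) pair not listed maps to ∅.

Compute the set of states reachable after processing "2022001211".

∅

Start in {x}.
Read '2': x→∅; now ∅.
The set is empty and remains empty for the remaining 9 symbols.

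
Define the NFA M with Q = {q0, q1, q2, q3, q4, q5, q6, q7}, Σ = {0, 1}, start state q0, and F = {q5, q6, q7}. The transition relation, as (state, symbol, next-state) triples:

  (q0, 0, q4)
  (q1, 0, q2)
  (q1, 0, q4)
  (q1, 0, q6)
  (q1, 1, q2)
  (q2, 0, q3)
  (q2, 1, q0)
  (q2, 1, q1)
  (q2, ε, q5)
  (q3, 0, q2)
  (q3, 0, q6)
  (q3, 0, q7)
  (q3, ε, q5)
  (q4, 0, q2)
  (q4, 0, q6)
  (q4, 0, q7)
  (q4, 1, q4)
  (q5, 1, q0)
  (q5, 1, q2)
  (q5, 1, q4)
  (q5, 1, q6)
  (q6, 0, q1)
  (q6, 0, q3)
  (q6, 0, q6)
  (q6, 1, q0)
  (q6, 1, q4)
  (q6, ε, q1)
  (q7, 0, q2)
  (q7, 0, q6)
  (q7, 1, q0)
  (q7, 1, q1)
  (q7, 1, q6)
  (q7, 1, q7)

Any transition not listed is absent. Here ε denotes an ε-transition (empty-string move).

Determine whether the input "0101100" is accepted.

Yes

Start in {q0}.
Read '0': q0→{q4}; now {q4}.
Read '1': q4→{q4}; now {q4}.
Read '0': q4→{q2, q6, q7}; union {q2, q6, q7}; ε-closure = {q1, q2, q5, q6, q7}.
Read '1': q1→{q2}, q2→{q0, q1}, q5→{q0, q2, q4, q6}, q6→{q0, q4}, q7→{q0, q1, q6, q7}; union {q0, q1, q2, q4, q6, q7}; ε-closure = {q0, q1, q2, q4, q5, q6, q7}.
Read '1': q0→∅, q1→{q2}, q2→{q0, q1}, q4→{q4}, q5→{q0, q2, q4, q6}, q6→{q0, q4}, q7→{q0, q1, q6, q7}; union {q0, q1, q2, q4, q6, q7}; ε-closure = {q0, q1, q2, q4, q5, q6, q7}.
Read '0': q0→{q4}, q1→{q2, q4, q6}, q2→{q3}, q4→{q2, q6, q7}, q5→∅, q6→{q1, q3, q6}, q7→{q2, q6}; union {q1, q2, q3, q4, q6, q7}; ε-closure = {q1, q2, q3, q4, q5, q6, q7}.
Read '0': q1→{q2, q4, q6}, q2→{q3}, q3→{q2, q6, q7}, q4→{q2, q6, q7}, q5→∅, q6→{q1, q3, q6}, q7→{q2, q6}; union {q1, q2, q3, q4, q6, q7}; ε-closure = {q1, q2, q3, q4, q5, q6, q7}.
The final set {q1, q2, q3, q4, q5, q6, q7} contains the accepting states q5, q6, q7.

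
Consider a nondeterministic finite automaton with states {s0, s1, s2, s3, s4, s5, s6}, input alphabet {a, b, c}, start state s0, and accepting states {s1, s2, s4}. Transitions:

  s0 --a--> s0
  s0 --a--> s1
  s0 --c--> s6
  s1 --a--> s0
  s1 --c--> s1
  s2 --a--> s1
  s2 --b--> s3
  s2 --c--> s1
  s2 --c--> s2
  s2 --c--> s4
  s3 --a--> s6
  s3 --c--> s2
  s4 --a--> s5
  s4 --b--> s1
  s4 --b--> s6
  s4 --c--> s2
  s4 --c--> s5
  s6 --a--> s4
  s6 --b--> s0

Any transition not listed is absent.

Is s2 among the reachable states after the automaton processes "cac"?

Yes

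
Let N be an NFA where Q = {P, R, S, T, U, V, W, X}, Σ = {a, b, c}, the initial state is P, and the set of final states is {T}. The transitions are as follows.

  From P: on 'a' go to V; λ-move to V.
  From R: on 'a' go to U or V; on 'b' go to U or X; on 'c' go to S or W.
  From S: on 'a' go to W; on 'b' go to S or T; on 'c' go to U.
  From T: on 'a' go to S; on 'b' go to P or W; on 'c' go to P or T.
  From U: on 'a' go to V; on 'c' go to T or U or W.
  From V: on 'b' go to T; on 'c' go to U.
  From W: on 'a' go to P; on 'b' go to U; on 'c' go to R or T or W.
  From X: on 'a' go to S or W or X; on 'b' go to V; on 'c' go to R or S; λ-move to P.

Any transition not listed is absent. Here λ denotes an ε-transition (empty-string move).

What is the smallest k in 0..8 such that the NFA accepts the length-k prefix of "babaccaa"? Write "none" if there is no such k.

1

Start: ε-closure({P}) = {P, V}.
Read 'b': P→∅, V→{T}; now {T}.
None of the earlier sets intersect F, but {T} does.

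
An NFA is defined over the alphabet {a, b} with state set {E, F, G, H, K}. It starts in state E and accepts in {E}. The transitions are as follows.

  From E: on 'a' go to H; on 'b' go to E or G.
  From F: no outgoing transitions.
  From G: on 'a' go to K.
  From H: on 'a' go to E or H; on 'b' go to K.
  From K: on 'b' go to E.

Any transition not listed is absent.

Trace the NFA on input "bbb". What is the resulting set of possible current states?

{E, G}

Start in {E}.
Read 'b': {E} → {E, G}.
Read 'b': {E, G} → {E, G}.
Read 'b': {E, G} → {E, G}.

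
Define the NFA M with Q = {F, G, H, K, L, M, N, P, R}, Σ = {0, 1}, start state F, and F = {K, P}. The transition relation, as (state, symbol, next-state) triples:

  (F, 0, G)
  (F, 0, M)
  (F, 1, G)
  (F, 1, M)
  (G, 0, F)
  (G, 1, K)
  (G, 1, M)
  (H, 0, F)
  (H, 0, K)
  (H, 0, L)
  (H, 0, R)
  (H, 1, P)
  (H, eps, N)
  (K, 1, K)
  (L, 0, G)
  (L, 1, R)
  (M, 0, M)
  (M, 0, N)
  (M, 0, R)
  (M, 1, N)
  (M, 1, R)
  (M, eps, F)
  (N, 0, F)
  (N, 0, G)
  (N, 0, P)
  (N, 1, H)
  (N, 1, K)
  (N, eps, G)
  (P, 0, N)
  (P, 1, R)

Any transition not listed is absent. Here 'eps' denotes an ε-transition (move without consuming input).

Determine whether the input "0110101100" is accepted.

Start in {F}.
Read '0': F→{G, M}; union {G, M}; ε-closure = {F, G, M}.
Read '1': F→{G, M}, G→{K, M}, M→{N, R}; union {G, K, M, N, R}; ε-closure = {F, G, K, M, N, R}.
Read '1': F→{G, M}, G→{K, M}, K→{K}, M→{N, R}, N→{H, K}, R→∅; union {G, H, K, M, N, R}; ε-closure = {F, G, H, K, M, N, R}.
Read '0': F→{G, M}, G→{F}, H→{F, K, L, R}, K→∅, M→{M, N, R}, N→{F, G, P}, R→∅; now {F, G, K, L, M, N, P, R}.
Read '1': F→{G, M}, G→{K, M}, K→{K}, L→{R}, M→{N, R}, N→{H, K}, P→{R}, R→∅; union {G, H, K, M, N, R}; ε-closure = {F, G, H, K, M, N, R}.
Read '0': F→{G, M}, G→{F}, H→{F, K, L, R}, K→∅, M→{M, N, R}, N→{F, G, P}, R→∅; now {F, G, K, L, M, N, P, R}.
Read '1': F→{G, M}, G→{K, M}, K→{K}, L→{R}, M→{N, R}, N→{H, K}, P→{R}, R→∅; union {G, H, K, M, N, R}; ε-closure = {F, G, H, K, M, N, R}.
Read '1': F→{G, M}, G→{K, M}, H→{P}, K→{K}, M→{N, R}, N→{H, K}, R→∅; union {G, H, K, M, N, P, R}; ε-closure = {F, G, H, K, M, N, P, R}.
Read '0': F→{G, M}, G→{F}, H→{F, K, L, R}, K→∅, M→{M, N, R}, N→{F, G, P}, P→{N}, R→∅; now {F, G, K, L, M, N, P, R}.
Read '0': F→{G, M}, G→{F}, K→∅, L→{G}, M→{M, N, R}, N→{F, G, P}, P→{N}, R→∅; now {F, G, M, N, P, R}.
The final set {F, G, M, N, P, R} contains the accepting state P.

Yes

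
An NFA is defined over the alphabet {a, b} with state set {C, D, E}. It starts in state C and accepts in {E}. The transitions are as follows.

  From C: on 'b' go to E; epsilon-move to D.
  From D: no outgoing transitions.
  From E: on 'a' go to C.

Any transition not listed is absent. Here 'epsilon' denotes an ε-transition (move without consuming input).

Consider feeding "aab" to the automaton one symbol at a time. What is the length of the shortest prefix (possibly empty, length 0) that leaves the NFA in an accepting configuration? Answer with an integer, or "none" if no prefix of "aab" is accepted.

Start: ε-closure({C}) = {C, D}.
Read 'a': C→∅, D→∅; now ∅.
The set is empty and remains empty for the remaining 2 symbols.
No reachable set along the way intersects F.

none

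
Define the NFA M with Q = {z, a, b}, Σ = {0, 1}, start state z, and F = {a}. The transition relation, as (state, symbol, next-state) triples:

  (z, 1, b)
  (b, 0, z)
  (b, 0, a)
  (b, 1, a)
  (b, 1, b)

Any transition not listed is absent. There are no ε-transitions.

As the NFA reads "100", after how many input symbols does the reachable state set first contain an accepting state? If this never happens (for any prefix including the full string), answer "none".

2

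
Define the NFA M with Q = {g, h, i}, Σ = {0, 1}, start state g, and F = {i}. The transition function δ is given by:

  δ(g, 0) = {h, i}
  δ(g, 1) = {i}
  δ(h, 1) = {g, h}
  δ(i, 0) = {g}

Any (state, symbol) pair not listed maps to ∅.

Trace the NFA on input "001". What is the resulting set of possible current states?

{i}

Start in {g}.
Read '0': {g} → {h, i}.
Read '0': {h, i} → {g}.
Read '1': {g} → {i}.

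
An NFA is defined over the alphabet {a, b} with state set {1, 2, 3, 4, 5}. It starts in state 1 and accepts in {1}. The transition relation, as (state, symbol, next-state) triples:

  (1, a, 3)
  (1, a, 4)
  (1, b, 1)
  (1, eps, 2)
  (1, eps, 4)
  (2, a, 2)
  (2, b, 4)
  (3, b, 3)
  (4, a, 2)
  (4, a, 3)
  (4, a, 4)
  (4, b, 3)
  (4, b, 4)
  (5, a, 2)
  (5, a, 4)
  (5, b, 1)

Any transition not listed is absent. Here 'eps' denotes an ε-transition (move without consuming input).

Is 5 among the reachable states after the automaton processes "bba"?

Start: ε-closure({1}) = {1, 2, 4}.
Read 'b': 1→{1}, 2→{4}, 4→{3, 4}; union {1, 3, 4}; ε-closure = {1, 2, 3, 4}.
Read 'b': 1→{1}, 2→{4}, 3→{3}, 4→{3, 4}; union {1, 3, 4}; ε-closure = {1, 2, 3, 4}.
Read 'a': 1→{3, 4}, 2→{2}, 3→∅, 4→{2, 3, 4}; now {2, 3, 4}.
State 5 is not in {2, 3, 4}.

No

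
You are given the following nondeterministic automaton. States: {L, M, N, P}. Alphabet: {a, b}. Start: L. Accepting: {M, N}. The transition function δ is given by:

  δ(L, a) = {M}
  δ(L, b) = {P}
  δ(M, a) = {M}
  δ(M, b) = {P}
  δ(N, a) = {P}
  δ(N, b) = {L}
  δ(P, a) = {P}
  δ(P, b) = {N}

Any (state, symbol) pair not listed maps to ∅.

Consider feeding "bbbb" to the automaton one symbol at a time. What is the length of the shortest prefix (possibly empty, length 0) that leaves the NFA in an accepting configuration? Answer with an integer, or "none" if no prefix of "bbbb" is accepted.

2

Start in {L}.
Read 'b': L→{P}; now {P}.
Read 'b': P→{N}; now {N}.
None of the earlier sets intersect F, but {N} does.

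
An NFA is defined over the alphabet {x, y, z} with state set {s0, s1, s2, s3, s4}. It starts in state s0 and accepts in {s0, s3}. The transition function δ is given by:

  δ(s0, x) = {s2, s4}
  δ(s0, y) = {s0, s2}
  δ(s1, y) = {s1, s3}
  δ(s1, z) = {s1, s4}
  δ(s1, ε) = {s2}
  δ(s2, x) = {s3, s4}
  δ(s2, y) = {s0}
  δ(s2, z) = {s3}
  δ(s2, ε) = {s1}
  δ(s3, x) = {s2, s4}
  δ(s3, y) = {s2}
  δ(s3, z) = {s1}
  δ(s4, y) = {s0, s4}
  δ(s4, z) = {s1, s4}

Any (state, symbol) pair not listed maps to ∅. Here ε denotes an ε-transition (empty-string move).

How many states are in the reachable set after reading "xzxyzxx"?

4

Start in {s0}.
Read 'x': s0→{s2, s4}; union {s2, s4}; ε-closure = {s1, s2, s4}.
Read 'z': s1→{s1, s4}, s2→{s3}, s4→{s1, s4}; union {s1, s3, s4}; ε-closure = {s1, s2, s3, s4}.
Read 'x': s1→∅, s2→{s3, s4}, s3→{s2, s4}, s4→∅; union {s2, s3, s4}; ε-closure = {s1, s2, s3, s4}.
Read 'y': s1→{s1, s3}, s2→{s0}, s3→{s2}, s4→{s0, s4}; now {s0, s1, s2, s3, s4}.
Read 'z': s0→∅, s1→{s1, s4}, s2→{s3}, s3→{s1}, s4→{s1, s4}; union {s1, s3, s4}; ε-closure = {s1, s2, s3, s4}.
Read 'x': s1→∅, s2→{s3, s4}, s3→{s2, s4}, s4→∅; union {s2, s3, s4}; ε-closure = {s1, s2, s3, s4}.
Read 'x': s1→∅, s2→{s3, s4}, s3→{s2, s4}, s4→∅; union {s2, s3, s4}; ε-closure = {s1, s2, s3, s4}.
That set has 4 states.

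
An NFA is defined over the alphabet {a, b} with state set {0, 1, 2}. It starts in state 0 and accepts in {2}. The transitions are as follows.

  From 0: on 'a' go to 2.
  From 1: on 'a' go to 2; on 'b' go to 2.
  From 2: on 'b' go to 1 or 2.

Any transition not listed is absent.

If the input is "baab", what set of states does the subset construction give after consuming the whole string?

∅

Start in {0}.
Read 'b': {0} → ∅.
The set is empty and remains empty for the remaining 3 symbols.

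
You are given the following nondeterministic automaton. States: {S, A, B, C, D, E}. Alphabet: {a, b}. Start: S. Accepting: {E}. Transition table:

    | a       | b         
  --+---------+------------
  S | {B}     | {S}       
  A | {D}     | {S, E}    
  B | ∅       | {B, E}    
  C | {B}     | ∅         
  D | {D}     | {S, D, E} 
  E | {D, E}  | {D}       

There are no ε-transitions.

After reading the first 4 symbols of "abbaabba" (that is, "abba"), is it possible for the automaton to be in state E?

Start in {S}.
Read 'a': S→{B}; now {B}.
Read 'b': B→{B, E}; now {B, E}.
Read 'b': B→{B, E}, E→{D}; now {B, D, E}.
Read 'a': B→∅, D→{D}, E→{D, E}; now {D, E}.
State E is in {D, E}.

Yes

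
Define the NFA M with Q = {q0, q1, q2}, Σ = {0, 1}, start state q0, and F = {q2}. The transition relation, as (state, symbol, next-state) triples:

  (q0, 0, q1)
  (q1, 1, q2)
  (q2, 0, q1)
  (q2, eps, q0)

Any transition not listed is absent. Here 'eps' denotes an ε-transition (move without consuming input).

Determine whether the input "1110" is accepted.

No

Start in {q0}.
Read '1': {q0} → ∅.
The set is empty and remains empty for the remaining 3 symbols.
The final set ∅ contains no accepting state.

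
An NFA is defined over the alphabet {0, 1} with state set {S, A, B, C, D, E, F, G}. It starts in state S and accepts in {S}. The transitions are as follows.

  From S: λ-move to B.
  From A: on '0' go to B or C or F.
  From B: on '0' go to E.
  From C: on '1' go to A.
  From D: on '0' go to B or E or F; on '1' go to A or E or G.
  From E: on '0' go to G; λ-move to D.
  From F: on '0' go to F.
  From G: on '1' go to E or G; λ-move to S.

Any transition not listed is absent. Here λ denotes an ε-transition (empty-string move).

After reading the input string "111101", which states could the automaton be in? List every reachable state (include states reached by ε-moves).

∅

Start: ε-closure({S}) = {S, B}.
Read '1': {S, B} → ∅.
The set is empty and remains empty for the remaining 5 symbols.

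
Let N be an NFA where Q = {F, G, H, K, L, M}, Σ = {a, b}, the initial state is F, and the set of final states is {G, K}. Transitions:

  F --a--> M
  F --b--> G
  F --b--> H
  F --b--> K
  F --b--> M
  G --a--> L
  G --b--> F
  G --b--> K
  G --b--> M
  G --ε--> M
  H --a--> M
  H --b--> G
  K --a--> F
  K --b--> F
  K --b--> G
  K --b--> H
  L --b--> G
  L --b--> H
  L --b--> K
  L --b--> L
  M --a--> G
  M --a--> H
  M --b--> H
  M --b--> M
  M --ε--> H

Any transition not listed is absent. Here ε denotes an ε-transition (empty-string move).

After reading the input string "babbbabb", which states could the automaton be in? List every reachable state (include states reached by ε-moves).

{F, G, H, K, L, M}

Start in {F}.
Read 'b': F→{G, H, K, M}; now {G, H, K, M}.
Read 'a': G→{L}, H→{M}, K→{F}, M→{G, H}; now {F, G, H, L, M}.
Read 'b': F→{G, H, K, M}, G→{F, K, M}, H→{G}, L→{G, H, K, L}, M→{H, M}; now {F, G, H, K, L, M}.
Read 'b': F→{G, H, K, M}, G→{F, K, M}, H→{G}, K→{F, G, H}, L→{G, H, K, L}, M→{H, M}; now {F, G, H, K, L, M}.
Read 'b': F→{G, H, K, M}, G→{F, K, M}, H→{G}, K→{F, G, H}, L→{G, H, K, L}, M→{H, M}; now {F, G, H, K, L, M}.
Read 'a': F→{M}, G→{L}, H→{M}, K→{F}, L→∅, M→{G, H}; now {F, G, H, L, M}.
Read 'b': F→{G, H, K, M}, G→{F, K, M}, H→{G}, L→{G, H, K, L}, M→{H, M}; now {F, G, H, K, L, M}.
Read 'b': F→{G, H, K, M}, G→{F, K, M}, H→{G}, K→{F, G, H}, L→{G, H, K, L}, M→{H, M}; now {F, G, H, K, L, M}.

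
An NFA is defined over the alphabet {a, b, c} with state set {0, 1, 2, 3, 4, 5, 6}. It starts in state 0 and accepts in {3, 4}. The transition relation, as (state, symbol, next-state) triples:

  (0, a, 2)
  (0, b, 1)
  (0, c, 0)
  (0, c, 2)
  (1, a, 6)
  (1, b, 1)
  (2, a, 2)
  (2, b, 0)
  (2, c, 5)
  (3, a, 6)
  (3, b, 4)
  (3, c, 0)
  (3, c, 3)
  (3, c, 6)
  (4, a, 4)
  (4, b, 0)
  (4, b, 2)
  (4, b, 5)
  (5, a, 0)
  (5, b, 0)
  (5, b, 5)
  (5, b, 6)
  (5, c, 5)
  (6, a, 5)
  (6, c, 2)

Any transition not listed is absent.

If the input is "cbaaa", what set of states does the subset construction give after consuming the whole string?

{0, 2}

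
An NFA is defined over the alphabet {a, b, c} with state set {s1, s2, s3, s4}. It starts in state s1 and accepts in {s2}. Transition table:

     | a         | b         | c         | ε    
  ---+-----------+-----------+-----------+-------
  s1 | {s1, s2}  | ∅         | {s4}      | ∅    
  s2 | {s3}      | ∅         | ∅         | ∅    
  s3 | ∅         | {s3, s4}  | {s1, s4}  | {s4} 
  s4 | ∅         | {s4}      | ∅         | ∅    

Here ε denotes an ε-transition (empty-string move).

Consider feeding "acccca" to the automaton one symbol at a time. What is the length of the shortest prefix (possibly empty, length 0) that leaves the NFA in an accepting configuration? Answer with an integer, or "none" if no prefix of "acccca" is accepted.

Start in {s1}.
Read 'a': s1→{s1, s2}; now {s1, s2}.
None of the earlier sets intersect F, but {s1, s2} does.

1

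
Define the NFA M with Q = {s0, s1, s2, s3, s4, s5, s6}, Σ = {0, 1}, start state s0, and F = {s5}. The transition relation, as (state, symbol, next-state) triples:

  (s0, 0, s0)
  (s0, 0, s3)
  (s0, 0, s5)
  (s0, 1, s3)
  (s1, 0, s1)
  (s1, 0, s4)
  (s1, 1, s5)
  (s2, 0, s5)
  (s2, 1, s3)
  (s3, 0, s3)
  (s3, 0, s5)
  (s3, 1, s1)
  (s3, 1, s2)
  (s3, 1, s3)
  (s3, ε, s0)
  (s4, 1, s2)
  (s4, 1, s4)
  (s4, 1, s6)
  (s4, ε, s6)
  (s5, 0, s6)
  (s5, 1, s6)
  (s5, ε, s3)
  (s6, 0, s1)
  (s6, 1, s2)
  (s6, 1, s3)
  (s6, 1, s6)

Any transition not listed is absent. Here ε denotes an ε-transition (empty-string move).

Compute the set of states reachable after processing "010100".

{s0, s1, s3, s4, s5, s6}

Start in {s0}.
Read '0': {s0} → {s0, s3, s5}.
Read '1': {s0, s3, s5} → {s0, s1, s2, s3, s6}.
Read '0': {s0, s1, s2, s3, s6} → {s0, s1, s3, s4, s5, s6}.
Read '1': {s0, s1, s3, s4, s5, s6} → {s0, s1, s2, s3, s4, s5, s6}.
Read '0': {s0, s1, s2, s3, s4, s5, s6} → {s0, s1, s3, s4, s5, s6}.
Read '0': {s0, s1, s3, s4, s5, s6} → {s0, s1, s3, s4, s5, s6}.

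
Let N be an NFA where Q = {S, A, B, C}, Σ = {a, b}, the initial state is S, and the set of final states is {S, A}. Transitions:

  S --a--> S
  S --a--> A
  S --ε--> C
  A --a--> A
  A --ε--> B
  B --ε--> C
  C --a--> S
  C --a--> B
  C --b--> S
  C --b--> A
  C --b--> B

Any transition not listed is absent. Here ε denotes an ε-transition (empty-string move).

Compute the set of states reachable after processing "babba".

Start: ε-closure({S}) = {S, C}.
Read 'b': {S, C} → {S, A, B, C}.
Read 'a': {S, A, B, C} → {S, A, B, C}.
Read 'b': {S, A, B, C} → {S, A, B, C}.
Read 'b': {S, A, B, C} → {S, A, B, C}.
Read 'a': {S, A, B, C} → {S, A, B, C}.

{S, A, B, C}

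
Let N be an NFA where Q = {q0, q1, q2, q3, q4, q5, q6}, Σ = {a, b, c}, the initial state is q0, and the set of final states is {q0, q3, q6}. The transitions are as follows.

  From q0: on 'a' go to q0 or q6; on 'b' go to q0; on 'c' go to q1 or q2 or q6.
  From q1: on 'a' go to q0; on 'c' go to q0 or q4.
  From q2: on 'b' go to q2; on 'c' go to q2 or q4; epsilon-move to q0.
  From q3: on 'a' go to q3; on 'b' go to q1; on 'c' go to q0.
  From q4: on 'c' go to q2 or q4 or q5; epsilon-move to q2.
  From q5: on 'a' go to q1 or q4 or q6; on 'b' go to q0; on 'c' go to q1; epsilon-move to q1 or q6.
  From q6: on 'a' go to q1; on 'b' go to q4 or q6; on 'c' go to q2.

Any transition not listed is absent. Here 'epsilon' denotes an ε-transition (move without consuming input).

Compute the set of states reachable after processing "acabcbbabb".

Start in {q0}.
Read 'a': {q0} → {q0, q6}.
Read 'c': {q0, q6} → {q0, q1, q2, q6}.
Read 'a': {q0, q1, q2, q6} → {q0, q1, q6}.
Read 'b': {q0, q1, q6} → {q0, q2, q4, q6}.
Read 'c': {q0, q2, q4, q6} → {q0, q1, q2, q4, q5, q6}.
Read 'b': {q0, q1, q2, q4, q5, q6} → {q0, q2, q4, q6}.
Read 'b': {q0, q2, q4, q6} → {q0, q2, q4, q6}.
Read 'a': {q0, q2, q4, q6} → {q0, q1, q6}.
Read 'b': {q0, q1, q6} → {q0, q2, q4, q6}.
Read 'b': {q0, q2, q4, q6} → {q0, q2, q4, q6}.

{q0, q2, q4, q6}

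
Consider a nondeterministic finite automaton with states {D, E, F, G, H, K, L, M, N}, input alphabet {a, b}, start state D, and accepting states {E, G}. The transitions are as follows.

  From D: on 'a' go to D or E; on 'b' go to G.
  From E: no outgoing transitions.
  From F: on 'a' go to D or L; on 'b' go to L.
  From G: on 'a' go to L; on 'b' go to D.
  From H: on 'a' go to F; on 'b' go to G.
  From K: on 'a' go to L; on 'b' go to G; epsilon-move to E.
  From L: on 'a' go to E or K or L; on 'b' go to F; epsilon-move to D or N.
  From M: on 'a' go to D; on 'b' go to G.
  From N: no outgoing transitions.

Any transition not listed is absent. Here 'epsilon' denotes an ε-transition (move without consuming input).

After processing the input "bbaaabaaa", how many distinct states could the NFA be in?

Start in {D}.
Read 'b': D→{G}; now {G}.
Read 'b': G→{D}; now {D}.
Read 'a': D→{D, E}; now {D, E}.
Read 'a': D→{D, E}, E→∅; now {D, E}.
Read 'a': D→{D, E}, E→∅; now {D, E}.
Read 'b': D→{G}, E→∅; now {G}.
Read 'a': G→{L}; union {L}; ε-closure = {D, L, N}.
Read 'a': D→{D, E}, L→{E, K, L}, N→∅; union {D, E, K, L}; ε-closure = {D, E, K, L, N}.
Read 'a': D→{D, E}, E→∅, K→{L}, L→{E, K, L}, N→∅; union {D, E, K, L}; ε-closure = {D, E, K, L, N}.
That set has 5 states.

5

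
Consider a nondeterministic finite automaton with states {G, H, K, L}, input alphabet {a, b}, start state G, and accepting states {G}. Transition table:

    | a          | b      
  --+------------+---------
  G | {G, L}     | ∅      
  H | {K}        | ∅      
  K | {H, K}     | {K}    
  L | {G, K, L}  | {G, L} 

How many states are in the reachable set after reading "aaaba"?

4

Start in {G}.
Read 'a': G→{G, L}; now {G, L}.
Read 'a': G→{G, L}, L→{G, K, L}; now {G, K, L}.
Read 'a': G→{G, L}, K→{H, K}, L→{G, K, L}; now {G, H, K, L}.
Read 'b': G→∅, H→∅, K→{K}, L→{G, L}; now {G, K, L}.
Read 'a': G→{G, L}, K→{H, K}, L→{G, K, L}; now {G, H, K, L}.
That set has 4 states.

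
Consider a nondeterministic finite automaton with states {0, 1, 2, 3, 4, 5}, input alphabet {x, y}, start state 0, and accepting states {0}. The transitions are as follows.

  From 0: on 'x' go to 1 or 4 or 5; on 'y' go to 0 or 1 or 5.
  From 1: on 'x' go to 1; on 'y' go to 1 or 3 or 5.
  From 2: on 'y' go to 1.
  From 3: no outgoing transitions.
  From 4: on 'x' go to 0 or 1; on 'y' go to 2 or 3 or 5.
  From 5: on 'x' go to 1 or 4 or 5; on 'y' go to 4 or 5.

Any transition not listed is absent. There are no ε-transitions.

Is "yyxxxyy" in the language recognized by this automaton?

Start in {0}.
Read 'y': 0→{0, 1, 5}; now {0, 1, 5}.
Read 'y': 0→{0, 1, 5}, 1→{1, 3, 5}, 5→{4, 5}; now {0, 1, 3, 4, 5}.
Read 'x': 0→{1, 4, 5}, 1→{1}, 3→∅, 4→{0, 1}, 5→{1, 4, 5}; now {0, 1, 4, 5}.
Read 'x': 0→{1, 4, 5}, 1→{1}, 4→{0, 1}, 5→{1, 4, 5}; now {0, 1, 4, 5}.
Read 'x': 0→{1, 4, 5}, 1→{1}, 4→{0, 1}, 5→{1, 4, 5}; now {0, 1, 4, 5}.
Read 'y': 0→{0, 1, 5}, 1→{1, 3, 5}, 4→{2, 3, 5}, 5→{4, 5}; now {0, 1, 2, 3, 4, 5}.
Read 'y': 0→{0, 1, 5}, 1→{1, 3, 5}, 2→{1}, 3→∅, 4→{2, 3, 5}, 5→{4, 5}; now {0, 1, 2, 3, 4, 5}.
The final set {0, 1, 2, 3, 4, 5} contains the accepting state 0.

Yes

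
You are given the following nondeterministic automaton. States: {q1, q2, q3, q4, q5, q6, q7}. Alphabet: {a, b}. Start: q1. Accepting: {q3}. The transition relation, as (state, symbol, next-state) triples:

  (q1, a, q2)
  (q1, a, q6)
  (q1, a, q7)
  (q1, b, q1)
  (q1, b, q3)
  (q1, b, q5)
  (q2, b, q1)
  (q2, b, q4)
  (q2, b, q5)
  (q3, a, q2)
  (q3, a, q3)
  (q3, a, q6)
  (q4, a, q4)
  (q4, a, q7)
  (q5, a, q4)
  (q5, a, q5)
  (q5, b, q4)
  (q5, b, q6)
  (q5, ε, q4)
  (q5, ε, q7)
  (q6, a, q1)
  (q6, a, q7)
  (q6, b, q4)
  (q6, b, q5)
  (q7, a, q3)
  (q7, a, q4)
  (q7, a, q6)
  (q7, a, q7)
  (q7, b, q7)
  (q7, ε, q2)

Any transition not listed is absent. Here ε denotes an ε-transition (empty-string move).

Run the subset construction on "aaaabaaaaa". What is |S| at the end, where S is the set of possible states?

7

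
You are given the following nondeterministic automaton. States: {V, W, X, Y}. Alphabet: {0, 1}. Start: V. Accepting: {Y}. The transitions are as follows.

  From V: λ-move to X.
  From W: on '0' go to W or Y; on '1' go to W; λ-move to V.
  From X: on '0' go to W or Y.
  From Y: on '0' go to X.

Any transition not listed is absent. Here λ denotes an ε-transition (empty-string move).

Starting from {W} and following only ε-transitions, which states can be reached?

Begin with {W}.
ε-move W → V; add V.
ε-move V → X; add X.

{V, W, X}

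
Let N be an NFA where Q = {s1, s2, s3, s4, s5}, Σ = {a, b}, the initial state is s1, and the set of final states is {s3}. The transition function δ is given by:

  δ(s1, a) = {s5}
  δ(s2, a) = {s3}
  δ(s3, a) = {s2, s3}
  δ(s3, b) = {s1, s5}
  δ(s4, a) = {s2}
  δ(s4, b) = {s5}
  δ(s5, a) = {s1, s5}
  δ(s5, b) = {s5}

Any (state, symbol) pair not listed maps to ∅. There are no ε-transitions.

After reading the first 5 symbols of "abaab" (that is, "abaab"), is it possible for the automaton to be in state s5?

Yes

Start in {s1}.
Read 'a': s1→{s5}; now {s5}.
Read 'b': s5→{s5}; now {s5}.
Read 'a': s5→{s1, s5}; now {s1, s5}.
Read 'a': s1→{s5}, s5→{s1, s5}; now {s1, s5}.
Read 'b': s1→∅, s5→{s5}; now {s5}.
State s5 is in {s5}.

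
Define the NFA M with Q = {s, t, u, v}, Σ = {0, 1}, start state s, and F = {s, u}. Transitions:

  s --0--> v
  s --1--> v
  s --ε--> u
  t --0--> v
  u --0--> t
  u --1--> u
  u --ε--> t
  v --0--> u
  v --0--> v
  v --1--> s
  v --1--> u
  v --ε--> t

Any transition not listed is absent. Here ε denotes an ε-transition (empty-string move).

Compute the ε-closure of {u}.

Begin with {u}.
ε-move u → t; add t.

{t, u}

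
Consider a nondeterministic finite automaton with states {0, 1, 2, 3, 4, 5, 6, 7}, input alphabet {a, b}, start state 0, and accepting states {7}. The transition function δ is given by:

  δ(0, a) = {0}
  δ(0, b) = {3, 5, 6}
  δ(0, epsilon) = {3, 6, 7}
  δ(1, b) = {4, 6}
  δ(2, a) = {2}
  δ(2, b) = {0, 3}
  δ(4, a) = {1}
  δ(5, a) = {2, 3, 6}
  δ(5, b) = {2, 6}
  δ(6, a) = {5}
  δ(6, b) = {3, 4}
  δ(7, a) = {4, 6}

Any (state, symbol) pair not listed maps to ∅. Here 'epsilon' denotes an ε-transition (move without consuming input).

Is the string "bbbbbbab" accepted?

Start: ε-closure({0}) = {0, 3, 6, 7}.
Read 'b': 0→{3, 5, 6}, 3→∅, 6→{3, 4}, 7→∅; now {3, 4, 5, 6}.
Read 'b': 3→∅, 4→∅, 5→{2, 6}, 6→{3, 4}; now {2, 3, 4, 6}.
Read 'b': 2→{0, 3}, 3→∅, 4→∅, 6→{3, 4}; union {0, 3, 4}; ε-closure = {0, 3, 4, 6, 7}.
Read 'b': 0→{3, 5, 6}, 3→∅, 4→∅, 6→{3, 4}, 7→∅; now {3, 4, 5, 6}.
Read 'b': 3→∅, 4→∅, 5→{2, 6}, 6→{3, 4}; now {2, 3, 4, 6}.
Read 'b': 2→{0, 3}, 3→∅, 4→∅, 6→{3, 4}; union {0, 3, 4}; ε-closure = {0, 3, 4, 6, 7}.
Read 'a': 0→{0}, 3→∅, 4→{1}, 6→{5}, 7→{4, 6}; union {0, 1, 4, 5, 6}; ε-closure = {0, 1, 3, 4, 5, 6, 7}.
Read 'b': 0→{3, 5, 6}, 1→{4, 6}, 3→∅, 4→∅, 5→{2, 6}, 6→{3, 4}, 7→∅; now {2, 3, 4, 5, 6}.
The final set {2, 3, 4, 5, 6} contains no accepting state.

No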